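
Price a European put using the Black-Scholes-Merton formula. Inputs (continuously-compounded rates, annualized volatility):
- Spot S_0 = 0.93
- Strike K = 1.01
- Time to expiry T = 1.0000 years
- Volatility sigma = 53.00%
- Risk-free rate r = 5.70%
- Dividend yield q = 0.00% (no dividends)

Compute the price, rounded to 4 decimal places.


d1 = (ln(S/K) + (r - q + 0.5*sigma^2) * T) / (sigma * sqrt(T)) = 0.21684713
d2 = d1 - sigma * sqrt(T) = -0.31315287
exp(-rT) = 0.94459407; exp(-qT) = 1.00000000
P = K * exp(-rT) * N(-d2) - S_0 * exp(-qT) * N(-d1)
N(-d1) = 0.41416374; N(-d2) = 0.62291774
P = 1.0100 * 0.94459407 * 0.62291774 - 0.9300 * 1.00000000 * 0.41416374 = 0.2091

Answer: Price = 0.2091


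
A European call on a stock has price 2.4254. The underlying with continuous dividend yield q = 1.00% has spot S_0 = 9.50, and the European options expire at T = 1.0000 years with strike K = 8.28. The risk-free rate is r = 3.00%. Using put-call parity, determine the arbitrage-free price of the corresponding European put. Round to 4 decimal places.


Put-call parity: C - P = S_0 * exp(-qT) - K * exp(-rT).
S_0 * exp(-qT) = 9.5000 * 0.99004983 = 9.40547342
K * exp(-rT) = 8.2800 * 0.97044553 = 8.03528902
P = C - S*exp(-qT) + K*exp(-rT)
P = 2.4254 - 9.40547342 + 8.03528902 = 1.0552

Answer: Put price = 1.0552


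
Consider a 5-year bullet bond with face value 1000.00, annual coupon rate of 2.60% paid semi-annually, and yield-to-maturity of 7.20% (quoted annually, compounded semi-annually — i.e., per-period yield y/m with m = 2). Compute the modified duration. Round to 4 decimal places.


Answer: Modified duration = 4.5190

Derivation:
Coupon per period c = face * coupon_rate / m = 13.000000
Periods per year m = 2; per-period yield y/m = 0.036000
Number of cashflows N = 10
Cashflows (t years, CF_t, discount factor 1/(1+y/m)^(m*t), PV):
  t = 0.5000: CF_t = 13.000000, DF = 0.965251, PV = 12.548263
  t = 1.0000: CF_t = 13.000000, DF = 0.931709, PV = 12.112223
  t = 1.5000: CF_t = 13.000000, DF = 0.899333, PV = 11.691334
  t = 2.0000: CF_t = 13.000000, DF = 0.868082, PV = 11.285072
  t = 2.5000: CF_t = 13.000000, DF = 0.837917, PV = 10.892927
  t = 3.0000: CF_t = 13.000000, DF = 0.808801, PV = 10.514408
  t = 3.5000: CF_t = 13.000000, DF = 0.780696, PV = 10.149042
  t = 4.0000: CF_t = 13.000000, DF = 0.753567, PV = 9.796373
  t = 4.5000: CF_t = 13.000000, DF = 0.727381, PV = 9.455958
  t = 5.0000: CF_t = 1013.000000, DF = 0.702106, PV = 711.232987
Price P = sum_t PV_t = 809.678587
First compute Macaulay numerator sum_t t * PV_t:
  t * PV_t at t = 0.5000: 6.274131
  t * PV_t at t = 1.0000: 12.112223
  t * PV_t at t = 1.5000: 17.537002
  t * PV_t at t = 2.0000: 22.570144
  t * PV_t at t = 2.5000: 27.232316
  t * PV_t at t = 3.0000: 31.543224
  t * PV_t at t = 3.5000: 35.521648
  t * PV_t at t = 4.0000: 39.185492
  t * PV_t at t = 4.5000: 42.551813
  t * PV_t at t = 5.0000: 3556.164937
Macaulay duration D = 3790.692929 / 809.678587 = 4.681726
Modified duration = D / (1 + y/m) = 4.681726 / (1 + 0.036000) = 4.519040


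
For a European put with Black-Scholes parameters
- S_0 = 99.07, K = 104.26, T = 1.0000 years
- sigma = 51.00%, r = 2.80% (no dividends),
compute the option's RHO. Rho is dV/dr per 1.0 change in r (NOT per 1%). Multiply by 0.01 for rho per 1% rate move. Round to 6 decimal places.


Answer: Rho = -62.653032

Derivation:
d1 = 0.2097821405; d2 = -0.3002178595
phi(d1) = 0.3902597225; exp(-qT) = 1.0000000000; exp(-rT) = 0.9723883668
N(-d2) = 0.6179945084
Rho = -K*T*exp(-rT)*N(-d2) = -104.2600 * 1.0000 * 0.9723883668 * 0.6179945084 = -62.653032


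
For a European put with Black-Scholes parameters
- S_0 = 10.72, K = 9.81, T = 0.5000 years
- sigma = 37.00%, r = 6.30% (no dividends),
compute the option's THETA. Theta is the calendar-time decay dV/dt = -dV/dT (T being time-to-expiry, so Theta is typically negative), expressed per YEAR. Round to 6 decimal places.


d1 = 0.5902770014; d2 = 0.3286474923
phi(d1) = 0.3351584069; exp(-qT) = 1.0000000000; exp(-rT) = 0.9689909565
Theta = -S*exp(-qT)*phi(d1)*sigma/(2*sqrt(T)) + r*K*exp(-rT)*N(-d2) - q*S*exp(-qT)*N(-d1)
N(-d1) = 0.2775024778; N(-d2) = 0.3712110733; sqrt(T) = 0.7071067812
Term 1 = -10.7200 * 1.0000000000 * 0.3351584069 * 0.3700 / (2 * 0.7071067812) = -0.9400081717
Term 2 = 0.0630 * 9.8100 * 0.9689909565 * 0.3712110733 = 0.2223054979
Term 3 = 0 (no dividend yield, q = 0)
Theta = -0.9400081717 + (0.2223054979) + (0.0000000000) = -0.717703

Answer: Theta = -0.717703


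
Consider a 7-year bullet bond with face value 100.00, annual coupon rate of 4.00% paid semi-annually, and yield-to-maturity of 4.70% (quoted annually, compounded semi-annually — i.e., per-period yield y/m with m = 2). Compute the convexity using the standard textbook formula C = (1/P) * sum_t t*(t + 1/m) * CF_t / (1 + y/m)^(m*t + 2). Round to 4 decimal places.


Coupon per period c = face * coupon_rate / m = 2.000000
Periods per year m = 2; per-period yield y/m = 0.023500
Number of cashflows N = 14
Cashflows (t years, CF_t, discount factor 1/(1+y/m)^(m*t), PV):
  t = 0.5000: CF_t = 2.000000, DF = 0.977040, PV = 1.954079
  t = 1.0000: CF_t = 2.000000, DF = 0.954606, PV = 1.909213
  t = 1.5000: CF_t = 2.000000, DF = 0.932688, PV = 1.865376
  t = 2.0000: CF_t = 2.000000, DF = 0.911273, PV = 1.822546
  t = 2.5000: CF_t = 2.000000, DF = 0.890350, PV = 1.780700
  t = 3.0000: CF_t = 2.000000, DF = 0.869907, PV = 1.739814
  t = 3.5000: CF_t = 2.000000, DF = 0.849934, PV = 1.699867
  t = 4.0000: CF_t = 2.000000, DF = 0.830419, PV = 1.660838
  t = 4.5000: CF_t = 2.000000, DF = 0.811352, PV = 1.622704
  t = 5.0000: CF_t = 2.000000, DF = 0.792723, PV = 1.585446
  t = 5.5000: CF_t = 2.000000, DF = 0.774522, PV = 1.549044
  t = 6.0000: CF_t = 2.000000, DF = 0.756739, PV = 1.513477
  t = 6.5000: CF_t = 2.000000, DF = 0.739363, PV = 1.478727
  t = 7.0000: CF_t = 102.000000, DF = 0.722387, PV = 73.683511
Price P = sum_t PV_t = 95.865344
Convexity numerator sum_t t*(t + 1/m) * CF_t / (1+y/m)^(m*t + 2):
  t = 0.5000: term = 0.932688
  t = 1.0000: term = 2.733820
  t = 1.5000: term = 5.342100
  t = 2.0000: term = 8.699072
  t = 2.5000: term = 12.749006
  t = 3.0000: term = 17.438797
  t = 3.5000: term = 22.717859
  t = 4.0000: term = 28.538033
  t = 4.5000: term = 34.853484
  t = 5.0000: term = 41.620618
  t = 5.5000: term = 48.797989
  t = 6.0000: term = 56.346215
  t = 6.5000: term = 64.227895
  t = 7.0000: term = 3692.784151
Convexity = (1/P) * sum = 4037.781726 / 95.865344 = 42.119306

Answer: Convexity = 42.1193


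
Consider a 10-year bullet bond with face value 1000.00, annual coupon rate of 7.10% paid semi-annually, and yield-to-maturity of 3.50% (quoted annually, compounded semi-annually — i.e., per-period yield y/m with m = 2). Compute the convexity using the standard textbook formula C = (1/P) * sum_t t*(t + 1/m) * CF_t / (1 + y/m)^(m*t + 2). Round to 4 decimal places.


Coupon per period c = face * coupon_rate / m = 35.500000
Periods per year m = 2; per-period yield y/m = 0.017500
Number of cashflows N = 20
Cashflows (t years, CF_t, discount factor 1/(1+y/m)^(m*t), PV):
  t = 0.5000: CF_t = 35.500000, DF = 0.982801, PV = 34.889435
  t = 1.0000: CF_t = 35.500000, DF = 0.965898, PV = 34.289371
  t = 1.5000: CF_t = 35.500000, DF = 0.949285, PV = 33.699627
  t = 2.0000: CF_t = 35.500000, DF = 0.932959, PV = 33.120027
  t = 2.5000: CF_t = 35.500000, DF = 0.916913, PV = 32.550395
  t = 3.0000: CF_t = 35.500000, DF = 0.901143, PV = 31.990560
  t = 3.5000: CF_t = 35.500000, DF = 0.885644, PV = 31.440354
  t = 4.0000: CF_t = 35.500000, DF = 0.870412, PV = 30.899611
  t = 4.5000: CF_t = 35.500000, DF = 0.855441, PV = 30.368168
  t = 5.0000: CF_t = 35.500000, DF = 0.840729, PV = 29.845865
  t = 5.5000: CF_t = 35.500000, DF = 0.826269, PV = 29.332546
  t = 6.0000: CF_t = 35.500000, DF = 0.812058, PV = 28.828055
  t = 6.5000: CF_t = 35.500000, DF = 0.798091, PV = 28.332241
  t = 7.0000: CF_t = 35.500000, DF = 0.784365, PV = 27.844954
  t = 7.5000: CF_t = 35.500000, DF = 0.770875, PV = 27.366048
  t = 8.0000: CF_t = 35.500000, DF = 0.757616, PV = 26.895379
  t = 8.5000: CF_t = 35.500000, DF = 0.744586, PV = 26.432805
  t = 9.0000: CF_t = 35.500000, DF = 0.731780, PV = 25.978187
  t = 9.5000: CF_t = 35.500000, DF = 0.719194, PV = 25.531387
  t = 10.0000: CF_t = 1035.500000, DF = 0.706825, PV = 731.916850
Price P = sum_t PV_t = 1301.551863
Convexity numerator sum_t t*(t + 1/m) * CF_t / (1+y/m)^(m*t + 2):
  t = 0.5000: term = 16.849814
  t = 1.0000: term = 49.680040
  t = 1.5000: term = 97.651185
  t = 2.0000: term = 159.952801
  t = 2.5000: term = 235.802655
  t = 3.0000: term = 324.445914
  t = 3.5000: term = 425.154351
  t = 4.0000: term = 537.225575
  t = 4.5000: term = 659.982279
  t = 5.0000: term = 792.771506
  t = 5.5000: term = 934.963938
  t = 6.0000: term = 1085.953200
  t = 6.5000: term = 1245.155185
  t = 7.0000: term = 1412.007391
  t = 7.5000: term = 1585.968288
  t = 8.0000: term = 1766.516684
  t = 8.5000: term = 1953.151125
  t = 9.0000: term = 2145.389298
  t = 9.5000: term = 2342.767456
  t = 10.0000: term = 74230.469693
Convexity = (1/P) * sum = 92001.858378 / 1301.551863 = 70.686279

Answer: Convexity = 70.6863


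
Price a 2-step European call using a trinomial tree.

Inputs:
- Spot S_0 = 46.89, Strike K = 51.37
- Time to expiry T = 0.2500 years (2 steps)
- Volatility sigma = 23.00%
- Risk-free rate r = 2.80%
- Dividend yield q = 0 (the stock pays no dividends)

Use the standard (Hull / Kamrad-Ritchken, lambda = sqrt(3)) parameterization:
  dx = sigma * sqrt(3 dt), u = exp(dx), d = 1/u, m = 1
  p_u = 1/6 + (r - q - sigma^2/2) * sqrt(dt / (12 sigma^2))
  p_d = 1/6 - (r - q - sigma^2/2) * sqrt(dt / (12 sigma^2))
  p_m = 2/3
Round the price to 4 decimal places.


dt = T/N = 0.125000; dx = sigma*sqrt(3*dt) = 0.140846
u = exp(dx) = 1.151247; d = 1/u = 0.868623
p_u = 0.167354, p_m = 0.666667, p_d = 0.165979
Discount per step: exp(-r*dt) = 0.996506
Stock lattice S(k, j) with j the centered position index:
  k=0: S(0,+0) = 46.8900
  k=1: S(1,-1) = 40.7297; S(1,+0) = 46.8900; S(1,+1) = 53.9820
  k=2: S(2,-2) = 35.3788; S(2,-1) = 40.7297; S(2,+0) = 46.8900; S(2,+1) = 53.9820; S(2,+2) = 62.1466
Terminal payoffs V(N, j) = max(S_T - K, 0):
  V(2,-2) = 0.000000; V(2,-1) = 0.000000; V(2,+0) = 0.000000; V(2,+1) = 2.611970; V(2,+2) = 10.776578
Backward induction: V(k, j) = exp(-r*dt) * [p_u * V(k+1, j+1) + p_m * V(k+1, j) + p_d * V(k+1, j-1)]
  V(1,-1) = exp(-r*dt) * [p_u*0.000000 + p_m*0.000000 + p_d*0.000000] = 0.000000
  V(1,+0) = exp(-r*dt) * [p_u*2.611970 + p_m*0.000000 + p_d*0.000000] = 0.435598
  V(1,+1) = exp(-r*dt) * [p_u*10.776578 + p_m*2.611970 + p_d*0.000000] = 3.532436
  V(0,+0) = exp(-r*dt) * [p_u*3.532436 + p_m*0.435598 + p_d*0.000000] = 0.878487

Answer: Price = V(0,0) = 0.8785


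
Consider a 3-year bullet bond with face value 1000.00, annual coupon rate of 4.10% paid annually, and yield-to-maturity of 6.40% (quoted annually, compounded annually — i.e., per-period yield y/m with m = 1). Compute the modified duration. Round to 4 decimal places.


Answer: Modified duration = 2.7062

Derivation:
Coupon per period c = face * coupon_rate / m = 41.000000
Periods per year m = 1; per-period yield y/m = 0.064000
Number of cashflows N = 3
Cashflows (t years, CF_t, discount factor 1/(1+y/m)^(m*t), PV):
  t = 1.0000: CF_t = 41.000000, DF = 0.939850, PV = 38.533835
  t = 2.0000: CF_t = 41.000000, DF = 0.883317, PV = 36.216010
  t = 3.0000: CF_t = 1041.000000, DF = 0.830185, PV = 864.223051
Price P = sum_t PV_t = 938.972895
First compute Macaulay numerator sum_t t * PV_t:
  t * PV_t at t = 1.0000: 38.533835
  t * PV_t at t = 2.0000: 72.432020
  t * PV_t at t = 3.0000: 2592.669152
Macaulay duration D = 2703.635006 / 938.972895 = 2.879354
Modified duration = D / (1 + y/m) = 2.879354 / (1 + 0.064000) = 2.706159


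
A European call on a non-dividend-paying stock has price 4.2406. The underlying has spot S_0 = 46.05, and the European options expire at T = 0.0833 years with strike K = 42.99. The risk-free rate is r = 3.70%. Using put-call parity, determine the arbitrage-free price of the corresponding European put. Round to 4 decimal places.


Answer: Put price = 1.0483

Derivation:
Put-call parity: C - P = S_0 * exp(-qT) - K * exp(-rT).
S_0 * exp(-qT) = 46.0500 * 1.00000000 = 46.05000000
K * exp(-rT) = 42.9900 * 0.99692264 = 42.85770450
P = C - S*exp(-qT) + K*exp(-rT)
P = 4.2406 - 46.05000000 + 42.85770450 = 1.0483


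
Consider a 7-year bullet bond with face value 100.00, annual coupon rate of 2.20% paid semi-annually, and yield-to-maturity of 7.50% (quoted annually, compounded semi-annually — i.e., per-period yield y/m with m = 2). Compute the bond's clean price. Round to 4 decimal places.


Coupon per period c = face * coupon_rate / m = 1.100000
Periods per year m = 2; per-period yield y/m = 0.037500
Number of cashflows N = 14
Cashflows (t years, CF_t, discount factor 1/(1+y/m)^(m*t), PV):
  t = 0.5000: CF_t = 1.100000, DF = 0.963855, PV = 1.060241
  t = 1.0000: CF_t = 1.100000, DF = 0.929017, PV = 1.021919
  t = 1.5000: CF_t = 1.100000, DF = 0.895438, PV = 0.984982
  t = 2.0000: CF_t = 1.100000, DF = 0.863073, PV = 0.949380
  t = 2.5000: CF_t = 1.100000, DF = 0.831878, PV = 0.915065
  t = 3.0000: CF_t = 1.100000, DF = 0.801810, PV = 0.881991
  t = 3.5000: CF_t = 1.100000, DF = 0.772829, PV = 0.850112
  t = 4.0000: CF_t = 1.100000, DF = 0.744895, PV = 0.819385
  t = 4.5000: CF_t = 1.100000, DF = 0.717971, PV = 0.789768
  t = 5.0000: CF_t = 1.100000, DF = 0.692020, PV = 0.761223
  t = 5.5000: CF_t = 1.100000, DF = 0.667008, PV = 0.733708
  t = 6.0000: CF_t = 1.100000, DF = 0.642899, PV = 0.707189
  t = 6.5000: CF_t = 1.100000, DF = 0.619662, PV = 0.681628
  t = 7.0000: CF_t = 101.100000, DF = 0.597264, PV = 60.383416
Price P = sum_t PV_t = 71.540007

Answer: Price = 71.5400


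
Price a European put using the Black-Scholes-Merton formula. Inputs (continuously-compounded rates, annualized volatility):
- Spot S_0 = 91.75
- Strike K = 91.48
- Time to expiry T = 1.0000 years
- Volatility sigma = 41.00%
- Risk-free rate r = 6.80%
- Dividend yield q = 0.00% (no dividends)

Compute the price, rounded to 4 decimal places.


d1 = (ln(S/K) + (r - q + 0.5*sigma^2) * T) / (sigma * sqrt(T)) = 0.37804175
d2 = d1 - sigma * sqrt(T) = -0.03195825
exp(-rT) = 0.93426047; exp(-qT) = 1.00000000
P = K * exp(-rT) * N(-d2) - S_0 * exp(-qT) * N(-d1)
N(-d1) = 0.35269979; N(-d2) = 0.51274733
P = 91.4800 * 0.93426047 * 0.51274733 - 91.7500 * 1.00000000 * 0.35269979 = 11.4623

Answer: Price = 11.4623


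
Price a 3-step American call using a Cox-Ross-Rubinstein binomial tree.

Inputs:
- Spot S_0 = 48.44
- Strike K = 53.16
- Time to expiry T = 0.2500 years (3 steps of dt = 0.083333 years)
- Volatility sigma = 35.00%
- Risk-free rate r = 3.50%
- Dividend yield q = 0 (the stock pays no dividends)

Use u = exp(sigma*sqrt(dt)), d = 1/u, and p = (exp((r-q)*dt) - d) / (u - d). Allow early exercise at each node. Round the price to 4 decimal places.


dt = T/N = 0.083333
u = exp(sigma*sqrt(dt)) = 1.106317; d = 1/u = 0.903900
p = (exp((r-q)*dt) - d) / (u - d) = 0.489193
Discount per step: exp(-r*dt) = 0.997088
Stock lattice S(k, i) with i counting down-moves:
  k=0: S(0,0) = 48.4400
  k=1: S(1,0) = 53.5900; S(1,1) = 43.7849
  k=2: S(2,0) = 59.2875; S(2,1) = 48.4400; S(2,2) = 39.5772
  k=3: S(3,0) = 65.5908; S(3,1) = 53.5900; S(3,2) = 43.7849; S(3,3) = 35.7738
Terminal payoffs V(N, i) = max(S_T - K, 0):
  V(3,0) = 12.430759; V(3,1) = 0.429986; V(3,2) = 0.000000; V(3,3) = 0.000000
Backward induction: V(k, i) = exp(-r*dt) * [p * V(k+1, i) + (1-p) * V(k+1, i+1)]; then take max(V_cont, immediate exercise) for American.
  V(2,0) = exp(-r*dt) * [p*12.430759 + (1-p)*0.429986] = 6.282325; exercise = 6.127501; V(2,0) = max -> 6.282325
  V(2,1) = exp(-r*dt) * [p*0.429986 + (1-p)*0.000000] = 0.209733; exercise = 0.000000; V(2,1) = max -> 0.209733
  V(2,2) = exp(-r*dt) * [p*0.000000 + (1-p)*0.000000] = 0.000000; exercise = 0.000000; V(2,2) = max -> 0.000000
  V(1,0) = exp(-r*dt) * [p*6.282325 + (1-p)*0.209733] = 3.171138; exercise = 0.429986; V(1,0) = max -> 3.171138
  V(1,1) = exp(-r*dt) * [p*0.209733 + (1-p)*0.000000] = 0.102301; exercise = 0.000000; V(1,1) = max -> 0.102301
  V(0,0) = exp(-r*dt) * [p*3.171138 + (1-p)*0.102301] = 1.598883; exercise = 0.000000; V(0,0) = max -> 1.598883

Answer: Price = V(0,0) = 1.5989


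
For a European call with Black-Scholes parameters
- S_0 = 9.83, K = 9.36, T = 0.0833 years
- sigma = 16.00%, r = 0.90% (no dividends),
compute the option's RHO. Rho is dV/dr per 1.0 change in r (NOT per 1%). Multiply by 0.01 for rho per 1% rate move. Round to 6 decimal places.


Answer: Rho = 0.665418

Derivation:
d1 = 1.1002798333; d2 = 1.0541010503
phi(d1) = 0.2177851203; exp(-qT) = 1.0000000000; exp(-rT) = 0.9992505810
N(d2) = 0.8540816723
Rho = K*T*exp(-rT)*N(d2) = 9.3600 * 0.0833 * 0.9992505810 * 0.8540816723 = 0.665418


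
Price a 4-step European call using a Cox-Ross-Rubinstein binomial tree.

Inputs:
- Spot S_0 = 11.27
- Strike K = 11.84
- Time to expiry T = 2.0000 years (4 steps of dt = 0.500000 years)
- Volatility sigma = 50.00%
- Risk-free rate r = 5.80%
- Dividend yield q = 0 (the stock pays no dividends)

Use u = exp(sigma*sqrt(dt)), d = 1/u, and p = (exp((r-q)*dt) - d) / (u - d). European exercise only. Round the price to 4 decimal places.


Answer: Price = V(0,0) = 3.2955

Derivation:
dt = T/N = 0.500000
u = exp(sigma*sqrt(dt)) = 1.424119; d = 1/u = 0.702189
p = (exp((r-q)*dt) - d) / (u - d) = 0.453279
Discount per step: exp(-r*dt) = 0.971416
Stock lattice S(k, i) with i counting down-moves:
  k=0: S(0,0) = 11.2700
  k=1: S(1,0) = 16.0498; S(1,1) = 7.9137
  k=2: S(2,0) = 22.8569; S(2,1) = 11.2700; S(2,2) = 5.5569
  k=3: S(3,0) = 32.5509; S(3,1) = 16.0498; S(3,2) = 7.9137; S(3,3) = 3.9020
  k=4: S(4,0) = 46.3563; S(4,1) = 22.8569; S(4,2) = 11.2700; S(4,3) = 5.5569; S(4,4) = 2.7399
Terminal payoffs V(N, i) = max(S_T - K, 0):
  V(4,0) = 34.516332; V(4,1) = 11.016856; V(4,2) = 0.000000; V(4,3) = 0.000000; V(4,4) = 0.000000
Backward induction: V(k, i) = exp(-r*dt) * [p * V(k+1, i) + (1-p) * V(k+1, i+1)].
  V(3,0) = exp(-r*dt) * [p*34.516332 + (1-p)*11.016856] = 21.049312
  V(3,1) = exp(-r*dt) * [p*11.016856 + (1-p)*0.000000] = 4.850974
  V(3,2) = exp(-r*dt) * [p*0.000000 + (1-p)*0.000000] = 0.000000
  V(3,3) = exp(-r*dt) * [p*0.000000 + (1-p)*0.000000] = 0.000000
  V(2,0) = exp(-r*dt) * [p*21.049312 + (1-p)*4.850974] = 11.844815
  V(2,1) = exp(-r*dt) * [p*4.850974 + (1-p)*0.000000] = 2.135995
  V(2,2) = exp(-r*dt) * [p*0.000000 + (1-p)*0.000000] = 0.000000
  V(1,0) = exp(-r*dt) * [p*11.844815 + (1-p)*2.135995] = 6.349956
  V(1,1) = exp(-r*dt) * [p*2.135995 + (1-p)*0.000000] = 0.940527
  V(0,0) = exp(-r*dt) * [p*6.349956 + (1-p)*0.940527] = 3.295539


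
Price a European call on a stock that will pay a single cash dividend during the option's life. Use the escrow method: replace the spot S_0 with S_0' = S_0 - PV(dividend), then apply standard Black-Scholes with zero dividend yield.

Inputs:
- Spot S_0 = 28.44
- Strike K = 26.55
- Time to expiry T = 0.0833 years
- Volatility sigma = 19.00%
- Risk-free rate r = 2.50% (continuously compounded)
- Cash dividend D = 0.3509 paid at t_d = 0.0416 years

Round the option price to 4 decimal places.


Answer: Price = 1.7045

Derivation:
PV(D) = D * exp(-r * t_d) = 0.3509 * 0.99896054 = 0.35053525
S_0' = S_0 - PV(D) = 28.4400 - 0.35053525 = 28.08946475
d1 = (ln(S_0'/K) + (r + sigma^2/2)*T) / (sigma*sqrt(T)) = 1.09325036
d2 = d1 - sigma*sqrt(T) = 1.03841306
exp(-rT) = 0.99791967
N(d1) = 0.86285805; N(d2) = 0.85046110
C = S_0' * N(d1) - K * exp(-rT) * N(d2) = 28.08946475 * 0.86285805 - 26.5500 * 0.99791967 * 0.85046110 = 1.7045


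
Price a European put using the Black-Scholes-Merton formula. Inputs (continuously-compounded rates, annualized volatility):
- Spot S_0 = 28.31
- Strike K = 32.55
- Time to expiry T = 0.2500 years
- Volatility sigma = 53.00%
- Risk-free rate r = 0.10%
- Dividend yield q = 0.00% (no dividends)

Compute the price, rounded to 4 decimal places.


Answer: Price = 5.7530

Derivation:
d1 = (ln(S/K) + (r - q + 0.5*sigma^2) * T) / (sigma * sqrt(T)) = -0.39320668
d2 = d1 - sigma * sqrt(T) = -0.65820668
exp(-rT) = 0.99975003; exp(-qT) = 1.00000000
P = K * exp(-rT) * N(-d2) - S_0 * exp(-qT) * N(-d1)
N(-d1) = 0.65291658; N(-d2) = 0.74479733
P = 32.5500 * 0.99975003 * 0.74479733 - 28.3100 * 1.00000000 * 0.65291658 = 5.7530


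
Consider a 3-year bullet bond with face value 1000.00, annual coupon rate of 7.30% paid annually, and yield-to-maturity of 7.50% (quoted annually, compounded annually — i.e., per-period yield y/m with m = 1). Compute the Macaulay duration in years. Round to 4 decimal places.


Answer: Macaulay duration = 2.8000 years

Derivation:
Coupon per period c = face * coupon_rate / m = 73.000000
Periods per year m = 1; per-period yield y/m = 0.075000
Number of cashflows N = 3
Cashflows (t years, CF_t, discount factor 1/(1+y/m)^(m*t), PV):
  t = 1.0000: CF_t = 73.000000, DF = 0.930233, PV = 67.906977
  t = 2.0000: CF_t = 73.000000, DF = 0.865333, PV = 63.169281
  t = 3.0000: CF_t = 1073.000000, DF = 0.804961, PV = 863.722691
Price P = sum_t PV_t = 994.798949
Macaulay numerator sum_t t * PV_t:
  t * PV_t at t = 1.0000: 67.906977
  t * PV_t at t = 2.0000: 126.338561
  t * PV_t at t = 3.0000: 2591.168073
Macaulay duration D = (sum_t t * PV_t) / P = 2785.413611 / 994.798949 = 2.799976


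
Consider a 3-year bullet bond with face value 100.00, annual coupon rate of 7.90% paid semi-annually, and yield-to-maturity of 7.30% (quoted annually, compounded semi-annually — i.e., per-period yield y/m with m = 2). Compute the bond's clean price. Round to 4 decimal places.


Coupon per period c = face * coupon_rate / m = 3.950000
Periods per year m = 2; per-period yield y/m = 0.036500
Number of cashflows N = 6
Cashflows (t years, CF_t, discount factor 1/(1+y/m)^(m*t), PV):
  t = 0.5000: CF_t = 3.950000, DF = 0.964785, PV = 3.810902
  t = 1.0000: CF_t = 3.950000, DF = 0.930811, PV = 3.676702
  t = 1.5000: CF_t = 3.950000, DF = 0.898033, PV = 3.547229
  t = 2.0000: CF_t = 3.950000, DF = 0.866409, PV = 3.422314
  t = 2.5000: CF_t = 3.950000, DF = 0.835898, PV = 3.301798
  t = 3.0000: CF_t = 103.950000, DF = 0.806462, PV = 83.831774
Price P = sum_t PV_t = 101.590719

Answer: Price = 101.5907


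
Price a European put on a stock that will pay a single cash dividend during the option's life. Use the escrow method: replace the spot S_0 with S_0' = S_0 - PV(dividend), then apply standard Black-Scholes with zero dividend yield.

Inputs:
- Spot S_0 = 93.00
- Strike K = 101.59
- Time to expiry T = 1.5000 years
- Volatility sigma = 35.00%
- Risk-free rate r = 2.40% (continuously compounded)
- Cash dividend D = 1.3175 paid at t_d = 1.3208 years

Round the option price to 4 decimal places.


PV(D) = D * exp(-r * t_d) = 1.3175 * 0.96879795 = 1.27639130
S_0' = S_0 - PV(D) = 93.0000 - 1.27639130 = 91.72360870
d1 = (ln(S_0'/K) + (r + sigma^2/2)*T) / (sigma*sqrt(T)) = 0.05997680
d2 = d1 - sigma*sqrt(T) = -0.36868391
exp(-rT) = 0.96464029
N(-d1) = 0.47608706; N(-d2) = 0.64381833
P = K * exp(-rT) * N(-d2) - S_0' * N(-d1) = 101.5900 * 0.96464029 * 0.64381833 - 91.72360870 * 0.47608706 = 19.4244

Answer: Price = 19.4244


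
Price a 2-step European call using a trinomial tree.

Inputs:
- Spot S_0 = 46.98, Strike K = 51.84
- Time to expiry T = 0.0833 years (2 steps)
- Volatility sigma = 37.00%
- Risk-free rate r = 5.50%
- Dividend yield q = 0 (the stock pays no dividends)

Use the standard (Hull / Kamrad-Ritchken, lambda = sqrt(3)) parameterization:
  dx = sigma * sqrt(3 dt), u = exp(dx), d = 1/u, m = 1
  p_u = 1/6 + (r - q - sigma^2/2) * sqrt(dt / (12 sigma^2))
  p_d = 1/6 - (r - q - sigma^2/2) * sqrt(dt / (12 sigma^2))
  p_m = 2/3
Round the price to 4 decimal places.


Answer: Price = V(0,0) = 0.6197

Derivation:
dt = T/N = 0.041650; dx = sigma*sqrt(3*dt) = 0.130789
u = exp(dx) = 1.139727; d = 1/u = 0.877403
p_u = 0.164525, p_m = 0.666667, p_d = 0.168808
Discount per step: exp(-r*dt) = 0.997712
Stock lattice S(k, j) with j the centered position index:
  k=0: S(0,+0) = 46.9800
  k=1: S(1,-1) = 41.2204; S(1,+0) = 46.9800; S(1,+1) = 53.5444
  k=2: S(2,-2) = 36.1669; S(2,-1) = 41.2204; S(2,+0) = 46.9800; S(2,+1) = 53.5444; S(2,+2) = 61.0259
Terminal payoffs V(N, j) = max(S_T - K, 0):
  V(2,-2) = 0.000000; V(2,-1) = 0.000000; V(2,+0) = 0.000000; V(2,+1) = 1.704365; V(2,+2) = 9.185948
Backward induction: V(k, j) = exp(-r*dt) * [p_u * V(k+1, j+1) + p_m * V(k+1, j) + p_d * V(k+1, j-1)]
  V(1,-1) = exp(-r*dt) * [p_u*0.000000 + p_m*0.000000 + p_d*0.000000] = 0.000000
  V(1,+0) = exp(-r*dt) * [p_u*1.704365 + p_m*0.000000 + p_d*0.000000] = 0.279769
  V(1,+1) = exp(-r*dt) * [p_u*9.185948 + p_m*1.704365 + p_d*0.000000] = 2.641504
  V(0,+0) = exp(-r*dt) * [p_u*2.641504 + p_m*0.279769 + p_d*0.000000] = 0.619685


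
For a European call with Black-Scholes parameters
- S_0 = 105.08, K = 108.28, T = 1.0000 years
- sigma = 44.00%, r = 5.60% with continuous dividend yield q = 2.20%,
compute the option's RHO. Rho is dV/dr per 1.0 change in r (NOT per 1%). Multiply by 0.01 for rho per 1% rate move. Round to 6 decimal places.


Answer: Rho = 42.640507

Derivation:
d1 = 0.2290943183; d2 = -0.2109056817
phi(d1) = 0.3886093675; exp(-qT) = 0.9782402351; exp(-rT) = 0.9455391359
N(d2) = 0.4164804353
Rho = K*T*exp(-rT)*N(d2) = 108.2800 * 1.0000 * 0.9455391359 * 0.4164804353 = 42.640507


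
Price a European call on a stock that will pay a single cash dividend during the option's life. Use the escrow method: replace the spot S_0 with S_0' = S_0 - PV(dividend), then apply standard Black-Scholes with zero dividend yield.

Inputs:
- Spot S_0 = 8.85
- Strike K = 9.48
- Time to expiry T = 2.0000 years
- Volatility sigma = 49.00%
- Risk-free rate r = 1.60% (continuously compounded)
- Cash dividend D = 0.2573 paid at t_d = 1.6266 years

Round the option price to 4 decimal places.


Answer: Price = 2.1287

Derivation:
PV(D) = D * exp(-r * t_d) = 0.2573 * 0.97431015 = 0.25069000
S_0' = S_0 - PV(D) = 8.8500 - 0.25069000 = 8.59931000
d1 = (ln(S_0'/K) + (r + sigma^2/2)*T) / (sigma*sqrt(T)) = 0.25195752
d2 = d1 - sigma*sqrt(T) = -0.44100713
exp(-rT) = 0.96850658
N(d1) = 0.59946305; N(d2) = 0.32960392
C = S_0' * N(d1) - K * exp(-rT) * N(d2) = 8.59931000 * 0.59946305 - 9.4800 * 0.96850658 * 0.32960392 = 2.1287


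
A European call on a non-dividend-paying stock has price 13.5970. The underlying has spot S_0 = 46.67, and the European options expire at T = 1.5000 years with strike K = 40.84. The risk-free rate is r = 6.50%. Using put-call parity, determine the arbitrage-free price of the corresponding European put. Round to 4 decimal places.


Put-call parity: C - P = S_0 * exp(-qT) - K * exp(-rT).
S_0 * exp(-qT) = 46.6700 * 1.00000000 = 46.67000000
K * exp(-rT) = 40.8400 * 0.90710234 = 37.04605963
P = C - S*exp(-qT) + K*exp(-rT)
P = 13.5970 - 46.67000000 + 37.04605963 = 3.9731

Answer: Put price = 3.9731


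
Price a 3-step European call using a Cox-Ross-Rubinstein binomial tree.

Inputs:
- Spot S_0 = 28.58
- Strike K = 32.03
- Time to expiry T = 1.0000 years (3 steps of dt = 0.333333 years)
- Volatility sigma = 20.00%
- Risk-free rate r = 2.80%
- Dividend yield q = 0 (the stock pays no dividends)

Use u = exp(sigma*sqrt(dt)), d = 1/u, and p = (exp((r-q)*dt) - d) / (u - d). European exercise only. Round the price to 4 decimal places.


dt = T/N = 0.333333
u = exp(sigma*sqrt(dt)) = 1.122401; d = 1/u = 0.890947
p = (exp((r-q)*dt) - d) / (u - d) = 0.511678
Discount per step: exp(-r*dt) = 0.990710
Stock lattice S(k, i) with i counting down-moves:
  k=0: S(0,0) = 28.5800
  k=1: S(1,0) = 32.0782; S(1,1) = 25.4633
  k=2: S(2,0) = 36.0046; S(2,1) = 28.5800; S(2,2) = 22.6864
  k=3: S(3,0) = 40.4116; S(3,1) = 32.0782; S(3,2) = 25.4633; S(3,3) = 20.2124
Terminal payoffs V(N, i) = max(S_T - K, 0):
  V(3,0) = 8.381619; V(3,1) = 0.048218; V(3,2) = 0.000000; V(3,3) = 0.000000
Backward induction: V(k, i) = exp(-r*dt) * [p * V(k+1, i) + (1-p) * V(k+1, i+1)].
  V(2,0) = exp(-r*dt) * [p*8.381619 + (1-p)*0.048218] = 4.272177
  V(2,1) = exp(-r*dt) * [p*0.048218 + (1-p)*0.000000] = 0.024443
  V(2,2) = exp(-r*dt) * [p*0.000000 + (1-p)*0.000000] = 0.000000
  V(1,0) = exp(-r*dt) * [p*4.272177 + (1-p)*0.024443] = 2.177497
  V(1,1) = exp(-r*dt) * [p*0.024443 + (1-p)*0.000000] = 0.012391
  V(0,0) = exp(-r*dt) * [p*2.177497 + (1-p)*0.012391] = 1.109821

Answer: Price = V(0,0) = 1.1098


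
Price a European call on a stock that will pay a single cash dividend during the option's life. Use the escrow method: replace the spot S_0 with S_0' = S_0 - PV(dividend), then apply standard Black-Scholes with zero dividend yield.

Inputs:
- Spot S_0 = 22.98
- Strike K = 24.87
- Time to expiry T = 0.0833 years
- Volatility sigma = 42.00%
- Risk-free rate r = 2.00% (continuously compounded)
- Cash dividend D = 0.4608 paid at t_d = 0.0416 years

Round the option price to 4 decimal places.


Answer: Price = 0.3410

Derivation:
PV(D) = D * exp(-r * t_d) = 0.4608 * 0.99916835 = 0.46041677
S_0' = S_0 - PV(D) = 22.9800 - 0.46041677 = 22.51958323
d1 = (ln(S_0'/K) + (r + sigma^2/2)*T) / (sigma*sqrt(T)) = -0.74463305
d2 = d1 - sigma*sqrt(T) = -0.86585236
exp(-rT) = 0.99833539
N(d1) = 0.22824679; N(d2) = 0.19328557
C = S_0' * N(d1) - K * exp(-rT) * N(d2) = 22.51958323 * 0.22824679 - 24.8700 * 0.99833539 * 0.19328557 = 0.3410


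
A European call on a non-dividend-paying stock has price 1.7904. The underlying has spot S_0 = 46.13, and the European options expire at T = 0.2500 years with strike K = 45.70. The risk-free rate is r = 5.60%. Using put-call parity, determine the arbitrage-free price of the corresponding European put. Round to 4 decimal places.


Answer: Put price = 0.7251

Derivation:
Put-call parity: C - P = S_0 * exp(-qT) - K * exp(-rT).
S_0 * exp(-qT) = 46.1300 * 1.00000000 = 46.13000000
K * exp(-rT) = 45.7000 * 0.98609754 = 45.06465777
P = C - S*exp(-qT) + K*exp(-rT)
P = 1.7904 - 46.13000000 + 45.06465777 = 0.7251


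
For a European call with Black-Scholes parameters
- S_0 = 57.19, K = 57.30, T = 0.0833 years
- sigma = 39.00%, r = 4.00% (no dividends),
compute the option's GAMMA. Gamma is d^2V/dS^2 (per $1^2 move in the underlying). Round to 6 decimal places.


Answer: Gamma = 0.061827

Derivation:
d1 = 0.0688108146; d2 = -0.0437499690
phi(d1) = 0.3979989160; exp(-qT) = 1.0000000000; exp(-rT) = 0.9966735450
Gamma = exp(-qT) * phi(d1) / (S * sigma * sqrt(T)) = 1.0000000000 * 0.3979989160 / (57.1900 * 0.3900 * 0.2886173938) = 0.061827


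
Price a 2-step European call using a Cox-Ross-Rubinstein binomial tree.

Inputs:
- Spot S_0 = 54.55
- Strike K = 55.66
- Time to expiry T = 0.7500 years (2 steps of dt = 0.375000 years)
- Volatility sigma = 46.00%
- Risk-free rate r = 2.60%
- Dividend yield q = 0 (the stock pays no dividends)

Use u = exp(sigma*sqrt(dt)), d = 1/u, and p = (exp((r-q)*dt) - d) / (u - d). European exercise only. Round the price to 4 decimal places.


Answer: Price = V(0,0) = 7.8770

Derivation:
dt = T/N = 0.375000
u = exp(sigma*sqrt(dt)) = 1.325370; d = 1/u = 0.754507
p = (exp((r-q)*dt) - d) / (u - d) = 0.447202
Discount per step: exp(-r*dt) = 0.990297
Stock lattice S(k, i) with i counting down-moves:
  k=0: S(0,0) = 54.5500
  k=1: S(1,0) = 72.2989; S(1,1) = 41.1583
  k=2: S(2,0) = 95.8228; S(2,1) = 54.5500; S(2,2) = 31.0542
Terminal payoffs V(N, i) = max(S_T - K, 0):
  V(2,0) = 40.162771; V(2,1) = 0.000000; V(2,2) = 0.000000
Backward induction: V(k, i) = exp(-r*dt) * [p * V(k+1, i) + (1-p) * V(k+1, i+1)].
  V(1,0) = exp(-r*dt) * [p*40.162771 + (1-p)*0.000000] = 17.786609
  V(1,1) = exp(-r*dt) * [p*0.000000 + (1-p)*0.000000] = 0.000000
  V(0,0) = exp(-r*dt) * [p*17.786609 + (1-p)*0.000000] = 7.877032


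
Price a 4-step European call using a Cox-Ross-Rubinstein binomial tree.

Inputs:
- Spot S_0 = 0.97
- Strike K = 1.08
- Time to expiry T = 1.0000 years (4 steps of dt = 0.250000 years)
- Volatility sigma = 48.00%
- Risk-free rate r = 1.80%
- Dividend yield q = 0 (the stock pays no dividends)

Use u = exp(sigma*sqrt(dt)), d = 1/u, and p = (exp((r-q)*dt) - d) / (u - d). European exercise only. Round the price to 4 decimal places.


dt = T/N = 0.250000
u = exp(sigma*sqrt(dt)) = 1.271249; d = 1/u = 0.786628
p = (exp((r-q)*dt) - d) / (u - d) = 0.449593
Discount per step: exp(-r*dt) = 0.995510
Stock lattice S(k, i) with i counting down-moves:
  k=0: S(0,0) = 0.9700
  k=1: S(1,0) = 1.2331; S(1,1) = 0.7630
  k=2: S(2,0) = 1.5676; S(2,1) = 0.9700; S(2,2) = 0.6002
  k=3: S(3,0) = 1.9928; S(3,1) = 1.2331; S(3,2) = 0.7630; S(3,3) = 0.4721
  k=4: S(4,0) = 2.5333; S(4,1) = 1.5676; S(4,2) = 0.9700; S(4,3) = 0.6002; S(4,4) = 0.3714
Terminal payoffs V(N, i) = max(S_T - K, 0):
  V(4,0) = 1.453346; V(4,1) = 0.487592; V(4,2) = 0.000000; V(4,3) = 0.000000; V(4,4) = 0.000000
Backward induction: V(k, i) = exp(-r*dt) * [p * V(k+1, i) + (1-p) * V(k+1, i+1)].
  V(3,0) = exp(-r*dt) * [p*1.453346 + (1-p)*0.487592] = 0.917649
  V(3,1) = exp(-r*dt) * [p*0.487592 + (1-p)*0.000000] = 0.218234
  V(3,2) = exp(-r*dt) * [p*0.000000 + (1-p)*0.000000] = 0.000000
  V(3,3) = exp(-r*dt) * [p*0.000000 + (1-p)*0.000000] = 0.000000
  V(2,0) = exp(-r*dt) * [p*0.917649 + (1-p)*0.218234] = 0.530294
  V(2,1) = exp(-r*dt) * [p*0.218234 + (1-p)*0.000000] = 0.097676
  V(2,2) = exp(-r*dt) * [p*0.000000 + (1-p)*0.000000] = 0.000000
  V(1,0) = exp(-r*dt) * [p*0.530294 + (1-p)*0.097676] = 0.290866
  V(1,1) = exp(-r*dt) * [p*0.097676 + (1-p)*0.000000] = 0.043717
  V(0,0) = exp(-r*dt) * [p*0.290866 + (1-p)*0.043717] = 0.154138

Answer: Price = V(0,0) = 0.1541


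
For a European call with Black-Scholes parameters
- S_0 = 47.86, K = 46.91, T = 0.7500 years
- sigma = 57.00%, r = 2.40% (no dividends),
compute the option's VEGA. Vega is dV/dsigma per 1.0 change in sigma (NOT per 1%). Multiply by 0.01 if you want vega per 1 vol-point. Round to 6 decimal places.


Answer: Vega = 15.690350

Derivation:
d1 = 0.3238969654; d2 = -0.1697375148
phi(d1) = 0.3785552843; exp(-qT) = 1.0000000000; exp(-rT) = 0.9821610324
Vega = S * exp(-qT) * phi(d1) * sqrt(T) = 47.8600 * 1.0000000000 * 0.3785552843 * 0.8660254038 = 15.690350


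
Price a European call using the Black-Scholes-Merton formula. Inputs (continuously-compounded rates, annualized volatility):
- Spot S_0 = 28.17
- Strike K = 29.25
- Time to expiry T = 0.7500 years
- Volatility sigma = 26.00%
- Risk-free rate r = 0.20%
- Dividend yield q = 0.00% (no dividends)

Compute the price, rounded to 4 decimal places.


d1 = (ln(S/K) + (r - q + 0.5*sigma^2) * T) / (sigma * sqrt(T)) = -0.04784010
d2 = d1 - sigma * sqrt(T) = -0.27300670
exp(-rT) = 0.99850112; exp(-qT) = 1.00000000
C = S_0 * exp(-qT) * N(d1) - K * exp(-rT) * N(d2)
N(d1) = 0.48092184; N(d2) = 0.39242403
C = 28.1700 * 1.00000000 * 0.48092184 - 29.2500 * 0.99850112 * 0.39242403 = 2.0864

Answer: Price = 2.0864


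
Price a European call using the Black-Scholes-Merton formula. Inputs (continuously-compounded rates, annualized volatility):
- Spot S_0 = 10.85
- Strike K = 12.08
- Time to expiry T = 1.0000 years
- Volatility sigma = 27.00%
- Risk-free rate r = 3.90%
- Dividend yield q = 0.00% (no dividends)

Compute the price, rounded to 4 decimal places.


d1 = (ln(S/K) + (r - q + 0.5*sigma^2) * T) / (sigma * sqrt(T)) = -0.11828190
d2 = d1 - sigma * sqrt(T) = -0.38828190
exp(-rT) = 0.96175071; exp(-qT) = 1.00000000
C = S_0 * exp(-qT) * N(d1) - K * exp(-rT) * N(d2)
N(d1) = 0.45292215; N(d2) = 0.34890372
C = 10.8500 * 1.00000000 * 0.45292215 - 12.0800 * 0.96175071 * 0.34890372 = 0.8607

Answer: Price = 0.8607


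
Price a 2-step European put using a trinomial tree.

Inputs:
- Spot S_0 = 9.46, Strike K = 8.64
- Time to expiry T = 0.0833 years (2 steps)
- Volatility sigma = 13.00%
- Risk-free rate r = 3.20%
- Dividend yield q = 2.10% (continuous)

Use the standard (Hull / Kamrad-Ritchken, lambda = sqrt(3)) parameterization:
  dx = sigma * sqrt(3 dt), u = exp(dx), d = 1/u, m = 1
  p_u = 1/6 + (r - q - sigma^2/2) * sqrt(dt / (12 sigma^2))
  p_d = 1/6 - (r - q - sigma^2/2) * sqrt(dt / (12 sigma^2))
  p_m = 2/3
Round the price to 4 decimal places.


Answer: Price = V(0,0) = 0.0003

Derivation:
dt = T/N = 0.041650; dx = sigma*sqrt(3*dt) = 0.045953
u = exp(dx) = 1.047025; d = 1/u = 0.955087
p_u = 0.167822, p_m = 0.666667, p_d = 0.165511
Discount per step: exp(-r*dt) = 0.998668
Stock lattice S(k, j) with j the centered position index:
  k=0: S(0,+0) = 9.4600
  k=1: S(1,-1) = 9.0351; S(1,+0) = 9.4600; S(1,+1) = 9.9049
  k=2: S(2,-2) = 8.6293; S(2,-1) = 9.0351; S(2,+0) = 9.4600; S(2,+1) = 9.9049; S(2,+2) = 10.3706
Terminal payoffs V(N, j) = max(K - S_T, 0):
  V(2,-2) = 0.010670; V(2,-1) = 0.000000; V(2,+0) = 0.000000; V(2,+1) = 0.000000; V(2,+2) = 0.000000
Backward induction: V(k, j) = exp(-r*dt) * [p_u * V(k+1, j+1) + p_m * V(k+1, j) + p_d * V(k+1, j-1)]
  V(1,-1) = exp(-r*dt) * [p_u*0.000000 + p_m*0.000000 + p_d*0.010670] = 0.001764
  V(1,+0) = exp(-r*dt) * [p_u*0.000000 + p_m*0.000000 + p_d*0.000000] = 0.000000
  V(1,+1) = exp(-r*dt) * [p_u*0.000000 + p_m*0.000000 + p_d*0.000000] = 0.000000
  V(0,+0) = exp(-r*dt) * [p_u*0.000000 + p_m*0.000000 + p_d*0.001764] = 0.000292


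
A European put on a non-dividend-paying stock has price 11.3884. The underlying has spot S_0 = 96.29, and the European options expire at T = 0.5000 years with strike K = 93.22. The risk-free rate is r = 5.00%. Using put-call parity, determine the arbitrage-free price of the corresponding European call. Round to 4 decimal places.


Put-call parity: C - P = S_0 * exp(-qT) - K * exp(-rT).
S_0 * exp(-qT) = 96.2900 * 1.00000000 = 96.29000000
K * exp(-rT) = 93.2200 * 0.97530991 = 90.91839000
C = P + S*exp(-qT) - K*exp(-rT)
C = 11.3884 + 96.29000000 - 90.91839000 = 16.7600

Answer: Call price = 16.7600


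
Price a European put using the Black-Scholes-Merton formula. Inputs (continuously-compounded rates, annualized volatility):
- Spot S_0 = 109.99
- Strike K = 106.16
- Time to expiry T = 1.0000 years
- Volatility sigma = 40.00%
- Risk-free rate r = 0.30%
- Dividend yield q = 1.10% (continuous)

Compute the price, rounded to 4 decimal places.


d1 = (ln(S/K) + (r - q + 0.5*sigma^2) * T) / (sigma * sqrt(T)) = 0.26860516
d2 = d1 - sigma * sqrt(T) = -0.13139484
exp(-rT) = 0.99700450; exp(-qT) = 0.98906028
P = K * exp(-rT) * N(-d2) - S_0 * exp(-qT) * N(-d1)
N(-d1) = 0.39411677; N(-d2) = 0.55226852
P = 106.1600 * 0.99700450 * 0.55226852 - 109.9900 * 0.98906028 * 0.39411677 = 15.5785

Answer: Price = 15.5785


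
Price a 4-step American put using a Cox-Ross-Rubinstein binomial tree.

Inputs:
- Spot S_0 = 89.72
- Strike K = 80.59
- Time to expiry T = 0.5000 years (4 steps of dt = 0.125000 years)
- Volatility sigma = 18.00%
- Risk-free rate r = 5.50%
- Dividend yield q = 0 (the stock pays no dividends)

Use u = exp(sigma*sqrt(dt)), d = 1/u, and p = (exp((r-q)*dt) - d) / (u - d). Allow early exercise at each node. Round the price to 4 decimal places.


Answer: Price = V(0,0) = 0.8696

Derivation:
dt = T/N = 0.125000
u = exp(sigma*sqrt(dt)) = 1.065708; d = 1/u = 0.938343
p = (exp((r-q)*dt) - d) / (u - d) = 0.538260
Discount per step: exp(-r*dt) = 0.993149
Stock lattice S(k, i) with i counting down-moves:
  k=0: S(0,0) = 89.7200
  k=1: S(1,0) = 95.6153; S(1,1) = 84.1881
  k=2: S(2,0) = 101.8981; S(2,1) = 89.7200; S(2,2) = 78.9974
  k=3: S(3,0) = 108.5936; S(3,1) = 95.6153; S(3,2) = 84.1881; S(3,3) = 74.1266
  k=4: S(4,0) = 115.7291; S(4,1) = 101.8981; S(4,2) = 89.7200; S(4,3) = 78.9974; S(4,4) = 69.5562
Terminal payoffs V(N, i) = max(K - S_T, 0):
  V(4,0) = 0.000000; V(4,1) = 0.000000; V(4,2) = 0.000000; V(4,3) = 1.592636; V(4,4) = 11.033785
Backward induction: V(k, i) = exp(-r*dt) * [p * V(k+1, i) + (1-p) * V(k+1, i+1)]; then take max(V_cont, immediate exercise) for American.
  V(3,0) = exp(-r*dt) * [p*0.000000 + (1-p)*0.000000] = 0.000000; exercise = 0.000000; V(3,0) = max -> 0.000000
  V(3,1) = exp(-r*dt) * [p*0.000000 + (1-p)*0.000000] = 0.000000; exercise = 0.000000; V(3,1) = max -> 0.000000
  V(3,2) = exp(-r*dt) * [p*0.000000 + (1-p)*1.592636] = 0.730345; exercise = 0.000000; V(3,2) = max -> 0.730345
  V(3,3) = exp(-r*dt) * [p*1.592636 + (1-p)*11.033785] = 5.911212; exercise = 6.463368; V(3,3) = max -> 6.463368
  V(2,0) = exp(-r*dt) * [p*0.000000 + (1-p)*0.000000] = 0.000000; exercise = 0.000000; V(2,0) = max -> 0.000000
  V(2,1) = exp(-r*dt) * [p*0.000000 + (1-p)*0.730345] = 0.334919; exercise = 0.000000; V(2,1) = max -> 0.334919
  V(2,2) = exp(-r*dt) * [p*0.730345 + (1-p)*6.463368] = 3.354370; exercise = 1.592636; V(2,2) = max -> 3.354370
  V(1,0) = exp(-r*dt) * [p*0.000000 + (1-p)*0.334919] = 0.153586; exercise = 0.000000; V(1,0) = max -> 0.153586
  V(1,1) = exp(-r*dt) * [p*0.334919 + (1-p)*3.354370] = 1.717273; exercise = 0.000000; V(1,1) = max -> 1.717273
  V(0,0) = exp(-r*dt) * [p*0.153586 + (1-p)*1.717273] = 0.869603; exercise = 0.000000; V(0,0) = max -> 0.869603
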